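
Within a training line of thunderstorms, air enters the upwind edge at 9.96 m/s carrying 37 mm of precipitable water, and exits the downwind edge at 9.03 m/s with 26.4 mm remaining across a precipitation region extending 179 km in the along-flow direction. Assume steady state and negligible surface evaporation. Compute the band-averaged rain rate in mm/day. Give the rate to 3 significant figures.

R ≈ 62.8 mm/day

Column moisture flux per unit crosswind length is F = V × PW.
Inflow: F_in = 9.96 × 37 = 368.52 mm·m/s
Outflow: F_out = 9.03 × 26.4 = 238.392 mm·m/s
Steady-state rate R = (F_in − F_out)/L = (368.52 − 238.392) / 179000 m = 7.270e-04 mm/s.
R = 7.270e-04 × 3600 × 24 = 62.8 mm/day.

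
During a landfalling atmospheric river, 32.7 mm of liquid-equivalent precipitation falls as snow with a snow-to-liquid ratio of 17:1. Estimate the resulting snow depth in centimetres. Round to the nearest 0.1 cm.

snow depth ≈ 55.6 cm

Snow depth = liquid × ratio = 32.7 mm × 17 = 555.9 mm = 55.6 cm.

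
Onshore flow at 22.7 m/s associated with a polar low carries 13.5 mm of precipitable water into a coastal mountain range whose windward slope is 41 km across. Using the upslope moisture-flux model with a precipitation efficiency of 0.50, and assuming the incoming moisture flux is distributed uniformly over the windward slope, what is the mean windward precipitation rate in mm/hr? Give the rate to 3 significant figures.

R ≈ 13.5 mm/hr

Incoming column moisture flux per unit ridge length: F = V × PW = 22.7 × 13.5 = 306.45 mm·m/s.
Spread over the 41 km slope with efficiency ε = 0.50: R = ε·F/W = 0.50 × 306.45 / 41000 m = 3.737e-03 mm/s.
R = 3.737e-03 × 3600 = 13.5 mm/hr.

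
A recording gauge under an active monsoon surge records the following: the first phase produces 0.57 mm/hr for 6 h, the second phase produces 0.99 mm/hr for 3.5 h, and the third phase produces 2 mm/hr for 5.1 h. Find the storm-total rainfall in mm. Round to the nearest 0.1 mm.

Total = Σ Rᵢ Δtᵢ = 0.57 × 6 + 0.99 × 3.5 + 2 × 5.1
      = 3.42 + 3.465 + 10.2 = 17.1 mm.

total ≈ 17.1 mm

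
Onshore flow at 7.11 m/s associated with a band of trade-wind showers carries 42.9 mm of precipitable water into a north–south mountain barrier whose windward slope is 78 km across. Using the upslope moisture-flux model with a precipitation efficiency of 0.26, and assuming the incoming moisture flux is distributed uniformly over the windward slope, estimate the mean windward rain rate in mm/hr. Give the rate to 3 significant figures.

R ≈ 3.66 mm/hr

Incoming column moisture flux per unit ridge length: F = V × PW = 7.11 × 42.9 = 305.019 mm·m/s.
Spread over the 78 km slope with efficiency ε = 0.26: R = ε·F/W = 0.26 × 305.019 / 78000 m = 1.017e-03 mm/s.
R = 1.017e-03 × 3600 = 3.66 mm/hr.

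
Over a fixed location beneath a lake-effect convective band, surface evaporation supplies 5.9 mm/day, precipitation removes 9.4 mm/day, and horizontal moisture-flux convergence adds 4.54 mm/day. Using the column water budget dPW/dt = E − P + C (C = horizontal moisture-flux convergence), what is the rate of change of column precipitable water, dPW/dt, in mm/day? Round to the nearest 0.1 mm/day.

dPW/dt = E − P + C = 5.9 − 9.4 + (4.54) = 1.0 mm/day.

dPW/dt ≈ 1.0 mm/day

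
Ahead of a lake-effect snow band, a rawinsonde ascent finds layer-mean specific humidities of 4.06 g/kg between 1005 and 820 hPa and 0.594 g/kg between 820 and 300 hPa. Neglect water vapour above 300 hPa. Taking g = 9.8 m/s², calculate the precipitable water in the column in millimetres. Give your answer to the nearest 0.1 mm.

PW ≈ 10.8 mm

Precipitable water is the column-integrated vapour mass per unit area: PW = (1/g) Σ q̄ Δp, with q in kg/kg and Δp in Pa (1 kg/m² of water = 1 mm).
Layer 1005–820 hPa: Δp = 185 hPa = 18500 Pa, q̄ = 0.00406 kg/kg → 0.00406 × 18500 / 9.8 = 7.66 mm
Layer 820–300 hPa: Δp = 520 hPa = 52000 Pa, q̄ = 0.000594 kg/kg → 0.000594 × 52000 / 9.8 = 3.15 mm
PW = 7.66 + 3.15 = 10.81 ≈ 10.8 mm.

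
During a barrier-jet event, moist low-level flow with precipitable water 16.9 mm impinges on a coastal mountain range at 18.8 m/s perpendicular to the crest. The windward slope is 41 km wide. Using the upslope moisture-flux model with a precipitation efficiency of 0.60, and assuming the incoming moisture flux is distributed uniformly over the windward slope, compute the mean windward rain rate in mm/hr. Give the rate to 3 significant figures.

Incoming column moisture flux per unit ridge length: F = V × PW = 18.8 × 16.9 = 317.72 mm·m/s.
Spread over the 41 km slope with efficiency ε = 0.60: R = ε·F/W = 0.60 × 317.72 / 41000 m = 4.650e-03 mm/s.
R = 4.650e-03 × 3600 = 16.7 mm/hr.

R ≈ 16.7 mm/hr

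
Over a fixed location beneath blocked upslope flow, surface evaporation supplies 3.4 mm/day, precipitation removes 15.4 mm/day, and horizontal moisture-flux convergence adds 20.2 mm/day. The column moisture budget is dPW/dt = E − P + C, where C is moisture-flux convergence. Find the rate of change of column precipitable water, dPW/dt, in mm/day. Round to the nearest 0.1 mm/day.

dPW/dt ≈ 8.2 mm/day

dPW/dt = E − P + C = 3.4 − 15.4 + (20.2) = 8.2 mm/day.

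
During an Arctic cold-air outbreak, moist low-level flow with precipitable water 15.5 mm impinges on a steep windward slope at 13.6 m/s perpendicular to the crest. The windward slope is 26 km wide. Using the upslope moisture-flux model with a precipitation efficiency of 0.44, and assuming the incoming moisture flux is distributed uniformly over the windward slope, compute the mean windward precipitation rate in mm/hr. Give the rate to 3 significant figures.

Incoming column moisture flux per unit ridge length: F = V × PW = 13.6 × 15.5 = 210.8 mm·m/s.
Spread over the 26 km slope with efficiency ε = 0.44: R = ε·F/W = 0.44 × 210.8 / 26000 m = 3.567e-03 mm/s.
R = 3.567e-03 × 3600 = 12.8 mm/hr.

R ≈ 12.8 mm/hr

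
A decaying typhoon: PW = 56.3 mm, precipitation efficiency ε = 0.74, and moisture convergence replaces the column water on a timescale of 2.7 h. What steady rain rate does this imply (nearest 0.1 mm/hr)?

Each overturning extracts ε × PW = 0.74 × 56.3 = 41.662 mm.
Rate = ε·PW / τ = 41.662 / 2.7 h = 15.4 mm/hr.

R ≈ 15.4 mm/hr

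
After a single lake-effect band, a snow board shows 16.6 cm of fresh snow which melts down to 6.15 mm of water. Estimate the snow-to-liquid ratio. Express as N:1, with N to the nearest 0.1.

ratio ≈ 27.0

Ratio = snow depth / SWE = 166 mm / 6.15 mm = 27.0, i.e. 27.0:1.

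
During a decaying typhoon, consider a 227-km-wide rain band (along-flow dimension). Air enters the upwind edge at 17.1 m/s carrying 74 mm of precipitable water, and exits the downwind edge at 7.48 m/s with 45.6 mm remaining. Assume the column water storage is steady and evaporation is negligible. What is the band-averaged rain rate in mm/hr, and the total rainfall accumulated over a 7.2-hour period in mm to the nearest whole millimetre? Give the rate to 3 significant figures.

R ≈ 14.7 mm/hr; total ≈ 106 mm

Column moisture flux per unit crosswind length is F = V × PW.
Inflow: F_in = 17.1 × 74 = 1265.4 mm·m/s
Outflow: F_out = 7.48 × 45.6 = 341.088 mm·m/s
Steady-state rate R = (F_in − F_out)/L = (1265.4 − 341.088) / 227000 m = 4.072e-03 mm/s.
R = 4.072e-03 × 3600 = 14.7 mm/hr.
Over 7.2 h: total = 14.7 × 7.2 = 105.84 ≈ 106 mm.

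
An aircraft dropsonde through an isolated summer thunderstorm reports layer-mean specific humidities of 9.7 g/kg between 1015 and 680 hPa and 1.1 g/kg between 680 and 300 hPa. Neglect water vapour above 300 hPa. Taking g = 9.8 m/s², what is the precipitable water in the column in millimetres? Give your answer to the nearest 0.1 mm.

Precipitable water is the column-integrated vapour mass per unit area: PW = (1/g) Σ q̄ Δp, with q in kg/kg and Δp in Pa (1 kg/m² of water = 1 mm).
Layer 1015–680 hPa: Δp = 335 hPa = 33500 Pa, q̄ = 0.0097 kg/kg → 0.0097 × 33500 / 9.8 = 33.16 mm
Layer 680–300 hPa: Δp = 380 hPa = 38000 Pa, q̄ = 0.0011 kg/kg → 0.0011 × 38000 / 9.8 = 4.27 mm
PW = 33.16 + 4.27 = 37.43 ≈ 37.4 mm.

PW ≈ 37.4 mm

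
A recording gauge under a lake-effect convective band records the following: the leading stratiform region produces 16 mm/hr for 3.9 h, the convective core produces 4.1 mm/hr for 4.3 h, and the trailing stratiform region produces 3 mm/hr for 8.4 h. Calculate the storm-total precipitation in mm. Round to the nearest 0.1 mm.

total ≈ 105.2 mm

Total = Σ Rᵢ Δtᵢ = 16 × 3.9 + 4.1 × 4.3 + 3 × 8.4
      = 62.4 + 17.63 + 25.2 = 105.2 mm.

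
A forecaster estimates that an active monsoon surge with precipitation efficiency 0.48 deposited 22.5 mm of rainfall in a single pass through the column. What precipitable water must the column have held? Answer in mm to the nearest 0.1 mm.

PW = rainfall / ε = 22.5 / 0.48 = 46.9 mm.

PW ≈ 46.9 mm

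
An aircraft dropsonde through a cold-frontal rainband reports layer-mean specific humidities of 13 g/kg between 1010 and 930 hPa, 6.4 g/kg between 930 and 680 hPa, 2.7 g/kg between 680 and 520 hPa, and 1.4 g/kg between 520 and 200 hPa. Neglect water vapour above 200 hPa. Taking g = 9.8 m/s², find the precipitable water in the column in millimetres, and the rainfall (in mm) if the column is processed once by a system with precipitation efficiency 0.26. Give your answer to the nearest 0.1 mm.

PW ≈ 35.9 mm; rainfall ≈ 9.3 mm

Precipitable water is the column-integrated vapour mass per unit area: PW = (1/g) Σ q̄ Δp, with q in kg/kg and Δp in Pa (1 kg/m² of water = 1 mm).
Layer 1010–930 hPa: Δp = 80 hPa = 8000 Pa, q̄ = 0.013 kg/kg → 0.013 × 8000 / 9.8 = 10.61 mm
Layer 930–680 hPa: Δp = 250 hPa = 25000 Pa, q̄ = 0.0064 kg/kg → 0.0064 × 25000 / 9.8 = 16.33 mm
Layer 680–520 hPa: Δp = 160 hPa = 16000 Pa, q̄ = 0.0027 kg/kg → 0.0027 × 16000 / 9.8 = 4.41 mm
Layer 520–200 hPa: Δp = 320 hPa = 32000 Pa, q̄ = 0.0014 kg/kg → 0.0014 × 32000 / 9.8 = 4.57 mm
PW = 10.61 + 16.33 + 4.41 + 4.57 = 35.92 ≈ 35.9 mm.
Rainfall = ε × PW = 0.26 × 35.9 = 9.3 mm.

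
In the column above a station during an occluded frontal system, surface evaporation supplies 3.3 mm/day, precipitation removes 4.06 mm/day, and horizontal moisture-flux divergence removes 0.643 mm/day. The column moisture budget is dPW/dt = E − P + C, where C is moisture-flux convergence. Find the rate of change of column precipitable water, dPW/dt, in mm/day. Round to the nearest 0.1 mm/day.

dPW/dt ≈ -1.4 mm/day

dPW/dt = E − P + C = 3.3 − 4.06 + (-0.643) = -1.4 mm/day.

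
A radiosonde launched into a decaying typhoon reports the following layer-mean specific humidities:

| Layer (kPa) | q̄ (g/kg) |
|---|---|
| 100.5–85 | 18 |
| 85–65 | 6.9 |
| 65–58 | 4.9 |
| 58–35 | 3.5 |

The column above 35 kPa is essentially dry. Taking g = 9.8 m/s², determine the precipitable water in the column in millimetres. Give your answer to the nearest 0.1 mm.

Precipitable water is the column-integrated vapour mass per unit area: PW = (1/g) Σ q̄ Δp, with q in kg/kg and Δp in Pa (1 kg/m² of water = 1 mm).
Layer 100.5–85 kPa: Δp = 155 hPa = 15500 Pa, q̄ = 0.018 kg/kg → 0.018 × 15500 / 9.8 = 28.47 mm
Layer 85–65 kPa: Δp = 200 hPa = 20000 Pa, q̄ = 0.0069 kg/kg → 0.0069 × 20000 / 9.8 = 14.08 mm
Layer 65–58 kPa: Δp = 70 hPa = 7000 Pa, q̄ = 0.0049 kg/kg → 0.0049 × 7000 / 9.8 = 3.50 mm
Layer 58–35 kPa: Δp = 230 hPa = 23000 Pa, q̄ = 0.0035 kg/kg → 0.0035 × 23000 / 9.8 = 8.21 mm
PW = 28.47 + 14.08 + 3.50 + 8.21 = 54.26 ≈ 54.3 mm.

PW ≈ 54.3 mm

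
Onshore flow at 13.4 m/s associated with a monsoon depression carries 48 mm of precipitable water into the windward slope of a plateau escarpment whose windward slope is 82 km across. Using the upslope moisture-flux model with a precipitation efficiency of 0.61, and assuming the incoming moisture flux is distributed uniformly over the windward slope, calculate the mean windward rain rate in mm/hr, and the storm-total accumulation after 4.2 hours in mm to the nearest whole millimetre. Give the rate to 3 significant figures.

R ≈ 17.2 mm/hr; total ≈ 72 mm

Incoming column moisture flux per unit ridge length: F = V × PW = 13.4 × 48 = 643.2 mm·m/s.
Spread over the 82 km slope with efficiency ε = 0.61: R = ε·F/W = 0.61 × 643.2 / 82000 m = 4.785e-03 mm/s.
R = 4.785e-03 × 3600 = 17.2 mm/hr.
Over 4.2 h: total = 17.2 × 4.2 = 72.24 ≈ 72 mm.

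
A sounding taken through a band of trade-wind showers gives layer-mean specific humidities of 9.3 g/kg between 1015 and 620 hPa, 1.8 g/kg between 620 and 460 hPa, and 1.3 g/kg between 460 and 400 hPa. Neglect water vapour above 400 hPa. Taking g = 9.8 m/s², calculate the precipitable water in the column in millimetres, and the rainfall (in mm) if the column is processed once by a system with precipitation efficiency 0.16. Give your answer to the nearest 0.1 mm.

Precipitable water is the column-integrated vapour mass per unit area: PW = (1/g) Σ q̄ Δp, with q in kg/kg and Δp in Pa (1 kg/m² of water = 1 mm).
Layer 1015–620 hPa: Δp = 395 hPa = 39500 Pa, q̄ = 0.0093 kg/kg → 0.0093 × 39500 / 9.8 = 37.48 mm
Layer 620–460 hPa: Δp = 160 hPa = 16000 Pa, q̄ = 0.0018 kg/kg → 0.0018 × 16000 / 9.8 = 2.94 mm
Layer 460–400 hPa: Δp = 60 hPa = 6000 Pa, q̄ = 0.0013 kg/kg → 0.0013 × 6000 / 9.8 = 0.80 mm
PW = 37.48 + 2.94 + 0.80 = 41.22 ≈ 41.2 mm.
Rainfall = ε × PW = 0.16 × 41.2 = 6.6 mm.

PW ≈ 41.2 mm; rainfall ≈ 6.6 mm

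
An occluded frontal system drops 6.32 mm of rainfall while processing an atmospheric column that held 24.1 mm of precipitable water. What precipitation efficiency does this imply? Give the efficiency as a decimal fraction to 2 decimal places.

ε ≈ 0.26

ε = rainfall / PW = 6.32 / 24.1 = 0.26.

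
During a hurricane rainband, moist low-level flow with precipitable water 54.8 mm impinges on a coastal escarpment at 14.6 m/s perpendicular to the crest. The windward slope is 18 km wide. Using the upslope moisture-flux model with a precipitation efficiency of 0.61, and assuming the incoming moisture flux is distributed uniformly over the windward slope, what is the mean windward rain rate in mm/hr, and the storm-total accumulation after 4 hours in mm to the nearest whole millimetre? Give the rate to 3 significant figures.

R ≈ 97.6 mm/hr; total ≈ 390 mm

Incoming column moisture flux per unit ridge length: F = V × PW = 14.6 × 54.8 = 800.08 mm·m/s.
Spread over the 18 km slope with efficiency ε = 0.61: R = ε·F/W = 0.61 × 800.08 / 18000 m = 2.711e-02 mm/s.
R = 2.711e-02 × 3600 = 97.6 mm/hr.
Over 4 h: total = 97.6 × 4 = 390.4 ≈ 390 mm.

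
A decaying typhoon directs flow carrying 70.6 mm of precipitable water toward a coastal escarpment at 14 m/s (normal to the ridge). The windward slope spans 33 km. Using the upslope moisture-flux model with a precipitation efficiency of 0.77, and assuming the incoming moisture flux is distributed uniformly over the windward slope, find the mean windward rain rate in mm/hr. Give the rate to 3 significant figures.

R ≈ 83.0 mm/hr

Incoming column moisture flux per unit ridge length: F = V × PW = 14 × 70.6 = 988.4 mm·m/s.
Spread over the 33 km slope with efficiency ε = 0.77: R = ε·F/W = 0.77 × 988.4 / 33000 m = 2.306e-02 mm/s.
R = 2.306e-02 × 3600 = 83.0 mm/hr.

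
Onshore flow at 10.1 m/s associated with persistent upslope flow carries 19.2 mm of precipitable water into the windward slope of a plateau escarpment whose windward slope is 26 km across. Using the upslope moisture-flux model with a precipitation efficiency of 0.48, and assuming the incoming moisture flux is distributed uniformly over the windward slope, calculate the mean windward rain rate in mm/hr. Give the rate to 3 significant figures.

R ≈ 12.9 mm/hr

Incoming column moisture flux per unit ridge length: F = V × PW = 10.1 × 19.2 = 193.92 mm·m/s.
Spread over the 26 km slope with efficiency ε = 0.48: R = ε·F/W = 0.48 × 193.92 / 26000 m = 3.580e-03 mm/s.
R = 3.580e-03 × 3600 = 12.9 mm/hr.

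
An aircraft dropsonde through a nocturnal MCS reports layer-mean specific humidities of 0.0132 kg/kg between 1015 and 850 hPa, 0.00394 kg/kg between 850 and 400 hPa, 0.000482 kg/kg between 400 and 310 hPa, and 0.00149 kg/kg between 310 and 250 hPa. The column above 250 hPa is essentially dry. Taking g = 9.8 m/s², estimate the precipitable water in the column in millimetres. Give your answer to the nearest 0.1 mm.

PW ≈ 41.7 mm

Precipitable water is the column-integrated vapour mass per unit area: PW = (1/g) Σ q̄ Δp, with q in kg/kg and Δp in Pa (1 kg/m² of water = 1 mm).
Layer 1015–850 hPa: Δp = 165 hPa = 16500 Pa, q̄ = 0.0132 kg/kg → 0.0132 × 16500 / 9.8 = 22.22 mm
Layer 850–400 hPa: Δp = 450 hPa = 45000 Pa, q̄ = 0.00394 kg/kg → 0.00394 × 45000 / 9.8 = 18.09 mm
Layer 400–310 hPa: Δp = 90 hPa = 9000 Pa, q̄ = 0.000482 kg/kg → 0.000482 × 9000 / 9.8 = 0.44 mm
Layer 310–250 hPa: Δp = 60 hPa = 6000 Pa, q̄ = 0.00149 kg/kg → 0.00149 × 6000 / 9.8 = 0.91 mm
PW = 22.22 + 18.09 + 0.44 + 0.91 = 41.66 ≈ 41.7 mm.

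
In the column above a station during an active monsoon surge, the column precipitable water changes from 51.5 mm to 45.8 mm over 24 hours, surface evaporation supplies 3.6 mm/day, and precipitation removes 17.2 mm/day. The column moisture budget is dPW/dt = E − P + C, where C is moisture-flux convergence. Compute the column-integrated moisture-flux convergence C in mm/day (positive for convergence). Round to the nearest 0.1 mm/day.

dPW/dt = (45.8 − 51.5) mm / (24/24 day) = -5.700 mm/day.
C = dPW/dt − E + P = (-5.700) − 3.6 + 17.2 = 7.9 mm/day.

C ≈ 7.9 mm/day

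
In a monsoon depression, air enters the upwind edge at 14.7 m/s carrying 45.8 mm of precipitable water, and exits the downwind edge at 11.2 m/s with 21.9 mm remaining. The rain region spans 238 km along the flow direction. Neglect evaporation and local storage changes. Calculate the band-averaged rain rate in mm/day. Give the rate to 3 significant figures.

R ≈ 155 mm/day

Column moisture flux per unit crosswind length is F = V × PW.
Inflow: F_in = 14.7 × 45.8 = 673.26 mm·m/s
Outflow: F_out = 11.2 × 21.9 = 245.28 mm·m/s
Steady-state rate R = (F_in − F_out)/L = (673.26 − 245.28) / 238000 m = 1.798e-03 mm/s.
R = 1.798e-03 × 3600 × 24 = 155 mm/day.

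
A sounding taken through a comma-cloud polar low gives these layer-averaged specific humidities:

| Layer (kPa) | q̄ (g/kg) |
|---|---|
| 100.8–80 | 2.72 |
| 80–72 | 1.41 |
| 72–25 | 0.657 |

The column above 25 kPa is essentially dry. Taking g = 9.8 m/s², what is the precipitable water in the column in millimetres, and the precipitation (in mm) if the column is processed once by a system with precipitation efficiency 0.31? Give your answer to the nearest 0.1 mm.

Precipitable water is the column-integrated vapour mass per unit area: PW = (1/g) Σ q̄ Δp, with q in kg/kg and Δp in Pa (1 kg/m² of water = 1 mm).
Layer 100.8–80 kPa: Δp = 208 hPa = 20800 Pa, q̄ = 0.00272 kg/kg → 0.00272 × 20800 / 9.8 = 5.77 mm
Layer 80–72 kPa: Δp = 80 hPa = 8000 Pa, q̄ = 0.00141 kg/kg → 0.00141 × 8000 / 9.8 = 1.15 mm
Layer 72–25 kPa: Δp = 470 hPa = 47000 Pa, q̄ = 0.000657 kg/kg → 0.000657 × 47000 / 9.8 = 3.15 mm
PW = 5.77 + 1.15 + 3.15 = 10.07 ≈ 10.1 mm.
Precipitation = ε × PW = 0.31 × 10.1 = 3.1 mm.

PW ≈ 10.1 mm; precipitation ≈ 3.1 mm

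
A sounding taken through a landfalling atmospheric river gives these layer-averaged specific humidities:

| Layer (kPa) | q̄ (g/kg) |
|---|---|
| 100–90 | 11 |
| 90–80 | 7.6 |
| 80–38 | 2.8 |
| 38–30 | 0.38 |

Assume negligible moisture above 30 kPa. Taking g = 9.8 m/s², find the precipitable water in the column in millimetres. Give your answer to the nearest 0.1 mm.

PW ≈ 31.3 mm

Precipitable water is the column-integrated vapour mass per unit area: PW = (1/g) Σ q̄ Δp, with q in kg/kg and Δp in Pa (1 kg/m² of water = 1 mm).
Layer 100–90 kPa: Δp = 100 hPa = 10000 Pa, q̄ = 0.011 kg/kg → 0.011 × 10000 / 9.8 = 11.22 mm
Layer 90–80 kPa: Δp = 100 hPa = 10000 Pa, q̄ = 0.0076 kg/kg → 0.0076 × 10000 / 9.8 = 7.76 mm
Layer 80–38 kPa: Δp = 420 hPa = 42000 Pa, q̄ = 0.0028 kg/kg → 0.0028 × 42000 / 9.8 = 12.00 mm
Layer 38–30 kPa: Δp = 80 hPa = 8000 Pa, q̄ = 0.00038 kg/kg → 0.00038 × 8000 / 9.8 = 0.31 mm
PW = 11.22 + 7.76 + 12.00 + 0.31 = 31.29 ≈ 31.3 mm.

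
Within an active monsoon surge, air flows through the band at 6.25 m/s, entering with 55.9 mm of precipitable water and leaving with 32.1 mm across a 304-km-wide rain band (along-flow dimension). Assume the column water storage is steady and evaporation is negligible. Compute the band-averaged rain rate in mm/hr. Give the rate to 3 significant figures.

Column moisture flux per unit crosswind length is F = V × PW.
Inflow: F_in = 6.25 × 55.9 = 349.375 mm·m/s
Outflow: F_out = 6.25 × 32.1 = 200.625 mm·m/s
Steady-state rate R = (F_in − F_out)/L = (349.375 − 200.625) / 304000 m = 4.893e-04 mm/s.
R = 4.893e-04 × 3600 = 1.76 mm/hr.

R ≈ 1.76 mm/hr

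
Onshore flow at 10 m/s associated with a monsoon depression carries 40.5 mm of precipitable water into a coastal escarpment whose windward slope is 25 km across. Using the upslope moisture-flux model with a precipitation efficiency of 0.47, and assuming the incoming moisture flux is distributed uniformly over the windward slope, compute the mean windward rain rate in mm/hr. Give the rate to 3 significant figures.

R ≈ 27.4 mm/hr

Incoming column moisture flux per unit ridge length: F = V × PW = 10 × 40.5 = 405 mm·m/s.
Spread over the 25 km slope with efficiency ε = 0.47: R = ε·F/W = 0.47 × 405 / 25000 m = 7.614e-03 mm/s.
R = 7.614e-03 × 3600 = 27.4 mm/hr.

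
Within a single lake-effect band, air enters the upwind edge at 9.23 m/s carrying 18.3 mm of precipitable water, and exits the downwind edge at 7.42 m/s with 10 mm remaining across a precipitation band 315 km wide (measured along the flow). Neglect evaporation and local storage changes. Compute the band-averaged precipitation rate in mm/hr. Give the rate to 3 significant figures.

Column moisture flux per unit crosswind length is F = V × PW.
Inflow: F_in = 9.23 × 18.3 = 168.909 mm·m/s
Outflow: F_out = 7.42 × 10 = 74.2 mm·m/s
Steady-state rate R = (F_in − F_out)/L = (168.909 − 74.2) / 315000 m = 3.007e-04 mm/s.
R = 3.007e-04 × 3600 = 1.08 mm/hr.

R ≈ 1.08 mm/hr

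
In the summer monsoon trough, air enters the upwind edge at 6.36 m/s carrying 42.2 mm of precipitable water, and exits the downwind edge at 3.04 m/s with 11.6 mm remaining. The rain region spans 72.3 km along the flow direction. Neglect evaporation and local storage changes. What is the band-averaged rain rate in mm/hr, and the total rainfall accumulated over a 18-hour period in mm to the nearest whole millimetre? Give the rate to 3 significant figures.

R ≈ 11.6 mm/hr; total ≈ 209 mm

Column moisture flux per unit crosswind length is F = V × PW.
Inflow: F_in = 6.36 × 42.2 = 268.392 mm·m/s
Outflow: F_out = 3.04 × 11.6 = 35.264 mm·m/s
Steady-state rate R = (F_in − F_out)/L = (268.392 − 35.264) / 72300 m = 3.224e-03 mm/s.
R = 3.224e-03 × 3600 = 11.6 mm/hr.
Over 18 h: total = 11.6 × 18 = 208.8 ≈ 209 mm.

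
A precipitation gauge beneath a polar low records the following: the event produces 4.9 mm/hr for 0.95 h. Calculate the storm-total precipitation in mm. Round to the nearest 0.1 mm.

Total = Σ Rᵢ Δtᵢ = 4.9 × 0.95
      = 4.655 = 4.7 mm.

total ≈ 4.7 mm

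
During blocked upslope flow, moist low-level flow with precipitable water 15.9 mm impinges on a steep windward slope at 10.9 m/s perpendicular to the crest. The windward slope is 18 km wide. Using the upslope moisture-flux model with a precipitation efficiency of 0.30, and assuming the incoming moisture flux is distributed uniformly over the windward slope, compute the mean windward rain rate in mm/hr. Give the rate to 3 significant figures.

Incoming column moisture flux per unit ridge length: F = V × PW = 10.9 × 15.9 = 173.31 mm·m/s.
Spread over the 18 km slope with efficiency ε = 0.30: R = ε·F/W = 0.30 × 173.31 / 18000 m = 2.889e-03 mm/s.
R = 2.889e-03 × 3600 = 10.4 mm/hr.

R ≈ 10.4 mm/hr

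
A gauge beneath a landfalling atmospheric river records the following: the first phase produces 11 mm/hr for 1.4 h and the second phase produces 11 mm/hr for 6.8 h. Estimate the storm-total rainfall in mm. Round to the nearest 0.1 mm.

Total = Σ Rᵢ Δtᵢ = 11 × 1.4 + 11 × 6.8
      = 15.4 + 74.8 = 90.2 mm.

total ≈ 90.2 mm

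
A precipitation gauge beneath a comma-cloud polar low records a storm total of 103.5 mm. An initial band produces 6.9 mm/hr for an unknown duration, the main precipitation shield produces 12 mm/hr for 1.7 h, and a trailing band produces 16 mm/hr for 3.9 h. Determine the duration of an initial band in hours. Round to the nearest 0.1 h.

Known phases: 12 × 1.7 + 16 × 3.9 = 20.4 + 62.4 = 82.8 mm.
Remaining depth = 103.5 − 82.8 = 20.7 mm.
Duration = 20.7 / 6.9 = 3.0 h.

duration ≈ 3.0 h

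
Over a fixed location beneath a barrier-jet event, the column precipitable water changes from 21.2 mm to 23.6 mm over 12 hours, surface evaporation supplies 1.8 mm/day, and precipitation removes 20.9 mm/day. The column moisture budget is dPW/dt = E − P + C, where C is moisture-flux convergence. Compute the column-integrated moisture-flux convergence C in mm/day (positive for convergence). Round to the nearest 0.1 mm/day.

C ≈ 23.9 mm/day

dPW/dt = (23.6 − 21.2) mm / (12/24 day) = +4.800 mm/day.
C = dPW/dt − E + P = (+4.800) − 1.8 + 20.9 = 23.9 mm/day.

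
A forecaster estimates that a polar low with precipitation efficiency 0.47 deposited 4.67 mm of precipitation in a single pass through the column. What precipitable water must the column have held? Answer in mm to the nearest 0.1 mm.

PW = precipitation / ε = 4.67 / 0.47 = 9.9 mm.

PW ≈ 9.9 mm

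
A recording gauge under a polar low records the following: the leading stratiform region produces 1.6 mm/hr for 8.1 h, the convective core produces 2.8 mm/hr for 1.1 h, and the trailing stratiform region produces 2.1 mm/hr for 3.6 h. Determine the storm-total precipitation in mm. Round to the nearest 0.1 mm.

Total = Σ Rᵢ Δtᵢ = 1.6 × 8.1 + 2.8 × 1.1 + 2.1 × 3.6
      = 12.96 + 3.08 + 7.56 = 23.6 mm.

total ≈ 23.6 mm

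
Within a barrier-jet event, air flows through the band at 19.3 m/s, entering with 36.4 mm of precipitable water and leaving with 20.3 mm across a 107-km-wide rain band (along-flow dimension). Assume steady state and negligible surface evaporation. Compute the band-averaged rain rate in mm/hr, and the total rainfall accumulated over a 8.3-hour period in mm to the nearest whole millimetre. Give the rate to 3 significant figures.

Column moisture flux per unit crosswind length is F = V × PW.
Inflow: F_in = 19.3 × 36.4 = 702.52 mm·m/s
Outflow: F_out = 19.3 × 20.3 = 391.79 mm·m/s
Steady-state rate R = (F_in − F_out)/L = (702.52 − 391.79) / 107000 m = 2.904e-03 mm/s.
R = 2.904e-03 × 3600 = 10.5 mm/hr.
Over 8.3 h: total = 10.5 × 8.3 = 87.15 ≈ 87 mm.

R ≈ 10.5 mm/hr; total ≈ 87 mm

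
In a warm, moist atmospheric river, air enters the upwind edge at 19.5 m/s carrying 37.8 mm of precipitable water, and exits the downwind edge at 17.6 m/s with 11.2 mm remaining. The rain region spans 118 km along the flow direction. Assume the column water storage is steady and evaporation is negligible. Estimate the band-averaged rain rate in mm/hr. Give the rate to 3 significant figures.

Column moisture flux per unit crosswind length is F = V × PW.
Inflow: F_in = 19.5 × 37.8 = 737.1 mm·m/s
Outflow: F_out = 17.6 × 11.2 = 197.12 mm·m/s
Steady-state rate R = (F_in − F_out)/L = (737.1 − 197.12) / 118000 m = 4.576e-03 mm/s.
R = 4.576e-03 × 3600 = 16.5 mm/hr.

R ≈ 16.5 mm/hr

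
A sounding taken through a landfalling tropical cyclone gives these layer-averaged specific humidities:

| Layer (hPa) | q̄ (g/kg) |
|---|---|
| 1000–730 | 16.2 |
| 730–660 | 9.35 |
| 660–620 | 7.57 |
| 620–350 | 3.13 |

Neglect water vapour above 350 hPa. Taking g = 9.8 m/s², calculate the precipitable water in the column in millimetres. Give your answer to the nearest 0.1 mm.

PW ≈ 63.0 mm

Precipitable water is the column-integrated vapour mass per unit area: PW = (1/g) Σ q̄ Δp, with q in kg/kg and Δp in Pa (1 kg/m² of water = 1 mm).
Layer 1000–730 hPa: Δp = 270 hPa = 27000 Pa, q̄ = 0.0162 kg/kg → 0.0162 × 27000 / 9.8 = 44.63 mm
Layer 730–660 hPa: Δp = 70 hPa = 7000 Pa, q̄ = 0.00935 kg/kg → 0.00935 × 7000 / 9.8 = 6.68 mm
Layer 660–620 hPa: Δp = 40 hPa = 4000 Pa, q̄ = 0.00757 kg/kg → 0.00757 × 4000 / 9.8 = 3.09 mm
Layer 620–350 hPa: Δp = 270 hPa = 27000 Pa, q̄ = 0.00313 kg/kg → 0.00313 × 27000 / 9.8 = 8.62 mm
PW = 44.63 + 6.68 + 3.09 + 8.62 = 63.02 ≈ 63.0 mm.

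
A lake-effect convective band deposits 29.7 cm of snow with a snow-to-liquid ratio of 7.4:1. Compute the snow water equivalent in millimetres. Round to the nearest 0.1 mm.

SWE = snow depth / ratio = 29.7 cm / 7.4 = 4.014 cm = 40.1 mm.

SWE ≈ 40.1 mm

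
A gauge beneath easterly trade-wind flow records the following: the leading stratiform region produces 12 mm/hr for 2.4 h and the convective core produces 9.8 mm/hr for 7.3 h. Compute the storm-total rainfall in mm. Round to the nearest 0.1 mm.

Total = Σ Rᵢ Δtᵢ = 12 × 2.4 + 9.8 × 7.3
      = 28.8 + 71.54 = 100.3 mm.

total ≈ 100.3 mm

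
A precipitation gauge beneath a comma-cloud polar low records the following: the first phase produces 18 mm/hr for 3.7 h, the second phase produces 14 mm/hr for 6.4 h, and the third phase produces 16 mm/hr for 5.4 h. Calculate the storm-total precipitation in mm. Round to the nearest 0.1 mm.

total ≈ 242.6 mm

Total = Σ Rᵢ Δtᵢ = 18 × 3.7 + 14 × 6.4 + 16 × 5.4
      = 66.6 + 89.6 + 86.4 = 242.6 mm.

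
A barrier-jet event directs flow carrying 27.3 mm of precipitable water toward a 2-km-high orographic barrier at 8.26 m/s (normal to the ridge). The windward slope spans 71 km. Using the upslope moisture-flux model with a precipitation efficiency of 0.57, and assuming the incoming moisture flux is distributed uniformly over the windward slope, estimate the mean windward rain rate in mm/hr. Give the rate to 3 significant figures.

R ≈ 6.52 mm/hr

Incoming column moisture flux per unit ridge length: F = V × PW = 8.26 × 27.3 = 225.498 mm·m/s.
Spread over the 71 km slope with efficiency ε = 0.57: R = ε·F/W = 0.57 × 225.498 / 71000 m = 1.810e-03 mm/s.
R = 1.810e-03 × 3600 = 6.52 mm/hr.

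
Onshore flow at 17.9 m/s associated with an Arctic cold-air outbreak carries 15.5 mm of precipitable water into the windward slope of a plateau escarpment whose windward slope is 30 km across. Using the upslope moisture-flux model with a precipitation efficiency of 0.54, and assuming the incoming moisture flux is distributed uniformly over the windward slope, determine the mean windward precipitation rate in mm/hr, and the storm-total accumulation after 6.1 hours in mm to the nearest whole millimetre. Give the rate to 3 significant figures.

R ≈ 18.0 mm/hr; total ≈ 110 mm

Incoming column moisture flux per unit ridge length: F = V × PW = 17.9 × 15.5 = 277.45 mm·m/s.
Spread over the 30 km slope with efficiency ε = 0.54: R = ε·F/W = 0.54 × 277.45 / 30000 m = 4.994e-03 mm/s.
R = 4.994e-03 × 3600 = 18.0 mm/hr.
Over 6.1 h: total = 18.0 × 6.1 = 109.8 ≈ 110 mm.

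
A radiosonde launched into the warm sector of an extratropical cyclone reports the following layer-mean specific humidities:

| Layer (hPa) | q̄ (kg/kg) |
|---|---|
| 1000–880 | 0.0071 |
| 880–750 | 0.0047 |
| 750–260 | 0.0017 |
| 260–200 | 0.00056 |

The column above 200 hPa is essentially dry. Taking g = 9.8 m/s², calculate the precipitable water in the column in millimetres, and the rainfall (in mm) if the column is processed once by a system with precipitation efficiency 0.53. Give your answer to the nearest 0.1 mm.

PW ≈ 23.8 mm; rainfall ≈ 12.6 mm

Precipitable water is the column-integrated vapour mass per unit area: PW = (1/g) Σ q̄ Δp, with q in kg/kg and Δp in Pa (1 kg/m² of water = 1 mm).
Layer 1000–880 hPa: Δp = 120 hPa = 12000 Pa, q̄ = 0.0071 kg/kg → 0.0071 × 12000 / 9.8 = 8.69 mm
Layer 880–750 hPa: Δp = 130 hPa = 13000 Pa, q̄ = 0.0047 kg/kg → 0.0047 × 13000 / 9.8 = 6.23 mm
Layer 750–260 hPa: Δp = 490 hPa = 49000 Pa, q̄ = 0.0017 kg/kg → 0.0017 × 49000 / 9.8 = 8.50 mm
Layer 260–200 hPa: Δp = 60 hPa = 6000 Pa, q̄ = 0.00056 kg/kg → 0.00056 × 6000 / 9.8 = 0.34 mm
PW = 8.69 + 6.23 + 8.50 + 0.34 = 23.76 ≈ 23.8 mm.
Rainfall = ε × PW = 0.53 × 23.8 = 12.6 mm.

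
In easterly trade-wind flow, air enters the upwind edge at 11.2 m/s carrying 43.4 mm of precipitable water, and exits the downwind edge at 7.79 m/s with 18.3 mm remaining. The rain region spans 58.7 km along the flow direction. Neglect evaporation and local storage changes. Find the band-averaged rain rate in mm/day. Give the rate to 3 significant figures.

R ≈ 506 mm/day

Column moisture flux per unit crosswind length is F = V × PW.
Inflow: F_in = 11.2 × 43.4 = 486.08 mm·m/s
Outflow: F_out = 7.79 × 18.3 = 142.557 mm·m/s
Steady-state rate R = (F_in − F_out)/L = (486.08 − 142.557) / 58700 m = 5.852e-03 mm/s.
R = 5.852e-03 × 3600 × 24 = 506 mm/day.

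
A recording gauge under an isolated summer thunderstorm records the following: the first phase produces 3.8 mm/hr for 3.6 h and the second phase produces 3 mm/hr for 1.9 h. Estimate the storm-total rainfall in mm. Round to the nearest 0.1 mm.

total ≈ 19.4 mm

Total = Σ Rᵢ Δtᵢ = 3.8 × 3.6 + 3 × 1.9
      = 13.68 + 5.7 = 19.4 mm.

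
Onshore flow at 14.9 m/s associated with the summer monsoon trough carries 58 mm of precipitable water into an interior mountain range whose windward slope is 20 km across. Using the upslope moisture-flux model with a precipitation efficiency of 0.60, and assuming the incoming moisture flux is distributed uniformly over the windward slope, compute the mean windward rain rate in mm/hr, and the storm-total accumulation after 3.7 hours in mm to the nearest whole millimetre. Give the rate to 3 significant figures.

Incoming column moisture flux per unit ridge length: F = V × PW = 14.9 × 58 = 864.2 mm·m/s.
Spread over the 20 km slope with efficiency ε = 0.60: R = ε·F/W = 0.60 × 864.2 / 20000 m = 2.593e-02 mm/s.
R = 2.593e-02 × 3600 = 93.3 mm/hr.
Over 3.7 h: total = 93.3 × 3.7 = 345.21 ≈ 345 mm.

R ≈ 93.3 mm/hr; total ≈ 345 mm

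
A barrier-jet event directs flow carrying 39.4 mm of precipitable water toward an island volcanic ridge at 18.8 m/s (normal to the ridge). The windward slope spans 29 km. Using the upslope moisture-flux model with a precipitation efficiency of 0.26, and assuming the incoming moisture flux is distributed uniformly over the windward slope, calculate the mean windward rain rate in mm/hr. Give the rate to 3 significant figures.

R ≈ 23.9 mm/hr

Incoming column moisture flux per unit ridge length: F = V × PW = 18.8 × 39.4 = 740.72 mm·m/s.
Spread over the 29 km slope with efficiency ε = 0.26: R = ε·F/W = 0.26 × 740.72 / 29000 m = 6.641e-03 mm/s.
R = 6.641e-03 × 3600 = 23.9 mm/hr.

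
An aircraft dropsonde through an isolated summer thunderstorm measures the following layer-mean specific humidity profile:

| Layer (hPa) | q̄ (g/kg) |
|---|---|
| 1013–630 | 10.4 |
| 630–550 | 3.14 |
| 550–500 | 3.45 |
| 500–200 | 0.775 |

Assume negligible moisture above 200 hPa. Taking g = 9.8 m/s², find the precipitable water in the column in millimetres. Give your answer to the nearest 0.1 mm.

PW ≈ 47.3 mm

Precipitable water is the column-integrated vapour mass per unit area: PW = (1/g) Σ q̄ Δp, with q in kg/kg and Δp in Pa (1 kg/m² of water = 1 mm).
Layer 1013–630 hPa: Δp = 383 hPa = 38300 Pa, q̄ = 0.0104 kg/kg → 0.0104 × 38300 / 9.8 = 40.64 mm
Layer 630–550 hPa: Δp = 80 hPa = 8000 Pa, q̄ = 0.00314 kg/kg → 0.00314 × 8000 / 9.8 = 2.56 mm
Layer 550–500 hPa: Δp = 50 hPa = 5000 Pa, q̄ = 0.00345 kg/kg → 0.00345 × 5000 / 9.8 = 1.76 mm
Layer 500–200 hPa: Δp = 300 hPa = 30000 Pa, q̄ = 0.000775 kg/kg → 0.000775 × 30000 / 9.8 = 2.37 mm
PW = 40.64 + 2.56 + 1.76 + 2.37 = 47.33 ≈ 47.3 mm.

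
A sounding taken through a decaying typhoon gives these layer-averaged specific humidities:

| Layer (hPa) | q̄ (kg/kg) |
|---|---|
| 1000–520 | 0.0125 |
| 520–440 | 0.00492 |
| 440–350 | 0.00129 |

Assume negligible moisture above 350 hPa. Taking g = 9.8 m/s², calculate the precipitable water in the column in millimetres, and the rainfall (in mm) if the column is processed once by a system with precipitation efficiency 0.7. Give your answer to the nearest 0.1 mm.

PW ≈ 66.4 mm; rainfall ≈ 46.5 mm

Precipitable water is the column-integrated vapour mass per unit area: PW = (1/g) Σ q̄ Δp, with q in kg/kg and Δp in Pa (1 kg/m² of water = 1 mm).
Layer 1000–520 hPa: Δp = 480 hPa = 48000 Pa, q̄ = 0.0125 kg/kg → 0.0125 × 48000 / 9.8 = 61.22 mm
Layer 520–440 hPa: Δp = 80 hPa = 8000 Pa, q̄ = 0.00492 kg/kg → 0.00492 × 8000 / 9.8 = 4.02 mm
Layer 440–350 hPa: Δp = 90 hPa = 9000 Pa, q̄ = 0.00129 kg/kg → 0.00129 × 9000 / 9.8 = 1.18 mm
PW = 61.22 + 4.02 + 1.18 = 66.42 ≈ 66.4 mm.
Rainfall = ε × PW = 0.7 × 66.4 = 46.5 mm.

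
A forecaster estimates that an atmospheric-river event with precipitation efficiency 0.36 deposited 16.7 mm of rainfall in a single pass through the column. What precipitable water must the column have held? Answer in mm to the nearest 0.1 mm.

PW = rainfall / ε = 16.7 / 0.36 = 46.4 mm.

PW ≈ 46.4 mm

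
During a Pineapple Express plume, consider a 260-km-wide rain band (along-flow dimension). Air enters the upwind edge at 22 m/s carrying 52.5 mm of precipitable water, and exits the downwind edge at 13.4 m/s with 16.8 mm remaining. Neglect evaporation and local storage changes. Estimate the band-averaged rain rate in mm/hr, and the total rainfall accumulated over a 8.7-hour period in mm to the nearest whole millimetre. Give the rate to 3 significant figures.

R ≈ 12.9 mm/hr; total ≈ 112 mm

Column moisture flux per unit crosswind length is F = V × PW.
Inflow: F_in = 22 × 52.5 = 1155 mm·m/s
Outflow: F_out = 13.4 × 16.8 = 225.12 mm·m/s
Steady-state rate R = (F_in − F_out)/L = (1155 − 225.12) / 260000 m = 3.576e-03 mm/s.
R = 3.576e-03 × 3600 = 12.9 mm/hr.
Over 8.7 h: total = 12.9 × 8.7 = 112.23 ≈ 112 mm.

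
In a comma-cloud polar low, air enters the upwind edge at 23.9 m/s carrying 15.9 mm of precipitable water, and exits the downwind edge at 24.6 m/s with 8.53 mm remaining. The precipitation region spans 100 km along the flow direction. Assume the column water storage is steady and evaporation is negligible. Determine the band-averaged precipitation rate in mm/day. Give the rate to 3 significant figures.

Column moisture flux per unit crosswind length is F = V × PW.
Inflow: F_in = 23.9 × 15.9 = 380.01 mm·m/s
Outflow: F_out = 24.6 × 8.53 = 209.838 mm·m/s
Steady-state rate R = (F_in − F_out)/L = (380.01 − 209.838) / 100000 m = 1.702e-03 mm/s.
R = 1.702e-03 × 3600 × 24 = 147 mm/day.

R ≈ 147 mm/day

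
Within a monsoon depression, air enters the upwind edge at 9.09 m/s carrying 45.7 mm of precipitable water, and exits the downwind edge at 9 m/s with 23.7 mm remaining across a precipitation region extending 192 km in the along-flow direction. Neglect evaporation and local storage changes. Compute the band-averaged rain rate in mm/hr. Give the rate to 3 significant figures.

Column moisture flux per unit crosswind length is F = V × PW.
Inflow: F_in = 9.09 × 45.7 = 415.413 mm·m/s
Outflow: F_out = 9 × 23.7 = 213.3 mm·m/s
Steady-state rate R = (F_in − F_out)/L = (415.413 − 213.3) / 192000 m = 1.053e-03 mm/s.
R = 1.053e-03 × 3600 = 3.79 mm/hr.

R ≈ 3.79 mm/hr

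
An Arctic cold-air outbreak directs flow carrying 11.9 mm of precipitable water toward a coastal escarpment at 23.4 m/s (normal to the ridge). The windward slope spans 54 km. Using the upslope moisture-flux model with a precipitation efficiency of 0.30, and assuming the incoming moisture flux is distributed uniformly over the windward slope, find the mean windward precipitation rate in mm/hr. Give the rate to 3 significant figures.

Incoming column moisture flux per unit ridge length: F = V × PW = 23.4 × 11.9 = 278.46 mm·m/s.
Spread over the 54 km slope with efficiency ε = 0.30: R = ε·F/W = 0.30 × 278.46 / 54000 m = 1.547e-03 mm/s.
R = 1.547e-03 × 3600 = 5.57 mm/hr.

R ≈ 5.57 mm/hr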